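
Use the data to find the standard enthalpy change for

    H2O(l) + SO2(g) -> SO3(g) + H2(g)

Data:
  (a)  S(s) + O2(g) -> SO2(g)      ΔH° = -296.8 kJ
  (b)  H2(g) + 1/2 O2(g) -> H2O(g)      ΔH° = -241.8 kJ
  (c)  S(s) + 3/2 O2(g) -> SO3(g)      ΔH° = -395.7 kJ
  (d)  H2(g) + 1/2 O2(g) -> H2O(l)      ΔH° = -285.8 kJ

(a) reversed: +296.8 kJ
(b): not needed.
(c) as written: -395.7 kJ
(d) reversed: +285.8 kJ
Combining the equations, ΔH° = (+296.8) + (-395.7) + (+285.8) = 186.9 kJ

ΔH° = 186.9 kJ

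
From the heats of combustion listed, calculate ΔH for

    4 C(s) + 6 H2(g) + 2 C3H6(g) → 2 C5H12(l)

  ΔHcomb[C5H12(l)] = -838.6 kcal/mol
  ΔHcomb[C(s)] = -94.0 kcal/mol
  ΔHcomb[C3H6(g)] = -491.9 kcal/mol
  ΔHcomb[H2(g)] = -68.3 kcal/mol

Using ΔH = Σ nΔHc°(reactants) − Σ nΔHc°(products):
= [4·(-94.0) + 6·(-68.3) + 2·(-491.9)] − [2·(-838.6)]
= -92.4 kcal/mol

ΔH = -92.4 kcal/mol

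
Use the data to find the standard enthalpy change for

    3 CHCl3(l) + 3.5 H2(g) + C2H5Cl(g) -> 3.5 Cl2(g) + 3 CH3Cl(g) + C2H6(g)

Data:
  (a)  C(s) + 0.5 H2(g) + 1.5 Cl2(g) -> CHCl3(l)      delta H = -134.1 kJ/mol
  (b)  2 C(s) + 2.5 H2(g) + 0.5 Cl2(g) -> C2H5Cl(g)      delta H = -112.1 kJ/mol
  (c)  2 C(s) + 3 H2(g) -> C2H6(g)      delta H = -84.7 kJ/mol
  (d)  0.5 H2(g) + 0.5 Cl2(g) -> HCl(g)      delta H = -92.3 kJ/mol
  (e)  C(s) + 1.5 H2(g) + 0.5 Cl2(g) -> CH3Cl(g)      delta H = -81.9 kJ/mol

delta H = 184.0 kJ/mol

(a) reversed and × 3 (reverse to put CHCl3(l) on the reactant side; ×3 to match 3 CHCl3(l) in the target): (-3)·(-134.1) = +402.3 kJ/mol
(b) reversed (C2H5Cl(g) must end up as a reactant): +112.1 kJ/mol
(c) as written (C2H6(g) already on the product side): -84.7 kJ/mol
(d): not needed (HCl(g) appears nowhere else).
(e) × 3 (scale by 3 for the 3 CH3Cl(g)): (3)·(-81.9) = -245.7 kJ/mol
Summing the manipulated equations, delta H = (+402.3) + (+112.1) + (-84.7) + (-245.7) = 184.0 kJ/mol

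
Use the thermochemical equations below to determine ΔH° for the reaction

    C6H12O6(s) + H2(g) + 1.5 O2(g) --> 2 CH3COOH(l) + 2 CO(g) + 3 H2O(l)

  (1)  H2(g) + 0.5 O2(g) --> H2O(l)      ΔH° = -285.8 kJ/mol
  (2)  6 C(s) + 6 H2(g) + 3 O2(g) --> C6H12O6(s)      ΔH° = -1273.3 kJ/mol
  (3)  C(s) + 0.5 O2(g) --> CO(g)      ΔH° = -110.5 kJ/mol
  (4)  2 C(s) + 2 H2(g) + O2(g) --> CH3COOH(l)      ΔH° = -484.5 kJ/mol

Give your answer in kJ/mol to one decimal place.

ΔH° = -774.1 kJ/mol

(1) × 3: (3)·(-285.8) = -857.4 kJ/mol
(2) reversed: +1273.3 kJ/mol
(3) × 2: (2)·(-110.5) = -221.0 kJ/mol
(4) × 2: (2)·(-484.5) = -969.0 kJ/mol
ΔH° = (3)·(-285.8) + (-1)·(-1273.3) + (2)·(-110.5) + (2)·(-484.5) = -774.1 kJ/mol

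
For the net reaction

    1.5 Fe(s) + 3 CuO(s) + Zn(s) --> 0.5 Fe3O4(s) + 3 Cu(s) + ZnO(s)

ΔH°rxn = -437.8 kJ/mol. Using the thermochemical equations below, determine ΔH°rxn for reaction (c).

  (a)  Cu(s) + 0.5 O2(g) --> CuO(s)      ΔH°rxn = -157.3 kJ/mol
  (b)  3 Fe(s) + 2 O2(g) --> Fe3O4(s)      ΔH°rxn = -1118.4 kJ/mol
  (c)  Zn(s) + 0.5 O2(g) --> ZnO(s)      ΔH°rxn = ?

(a) reversed and × 3 (CuO(s) must end up as a reactant; ×3 to match 3 CuO(s) in the target): (-3)·(-157.3) = +471.9 kJ/mol
(b) × 1/2 (×1/2 to match 1/2 Fe3O4(s) in the target): (1/2)·(-1118.4) = -559.2 kJ/mol
(c) as written (ZnO(s) already on the product side): contributes x
-437.8 = (+471.9) + (-559.2) + x
x = (-437.8 − (-87.3)) / (1) = -350.5 kJ/mol

ΔH°rxn = -350.5 kJ/mol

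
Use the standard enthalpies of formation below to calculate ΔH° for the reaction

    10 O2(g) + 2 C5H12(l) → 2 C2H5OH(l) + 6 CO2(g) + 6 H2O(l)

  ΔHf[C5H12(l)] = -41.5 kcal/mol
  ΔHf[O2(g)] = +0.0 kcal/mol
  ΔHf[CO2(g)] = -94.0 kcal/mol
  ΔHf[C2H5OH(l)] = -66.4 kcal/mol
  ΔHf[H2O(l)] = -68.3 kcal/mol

ΔH°rxn = Σ nΔHf°(products) − Σ nΔHf°(reactants).
Products: 2·(-66.4) + 6·(-94.0) + 6·(-68.3) = -1106.6
Reactants: 10·(+0.0) + 2·(-41.5) = -83.0
ΔH° = (-1106.6) − (-83.0) = -1023.6 kcal/mol

ΔH° = -1023.6 kcal/mol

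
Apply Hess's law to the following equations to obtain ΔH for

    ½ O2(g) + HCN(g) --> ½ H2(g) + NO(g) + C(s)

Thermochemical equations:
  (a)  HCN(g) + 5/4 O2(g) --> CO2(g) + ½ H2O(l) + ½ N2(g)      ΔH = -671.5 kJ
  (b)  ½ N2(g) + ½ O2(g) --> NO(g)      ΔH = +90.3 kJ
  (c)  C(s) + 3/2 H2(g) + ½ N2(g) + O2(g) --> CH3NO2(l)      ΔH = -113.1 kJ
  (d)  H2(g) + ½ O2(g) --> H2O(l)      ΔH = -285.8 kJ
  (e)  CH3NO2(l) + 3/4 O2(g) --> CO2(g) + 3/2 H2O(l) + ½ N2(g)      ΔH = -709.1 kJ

ΔH = -44.8 kJ

(a) as written (HCN(g) already on the reactant side): -671.5 kJ
(b) as written (NO(g) already on the product side): +90.3 kJ
(c) reversed (C(s) must end up as a product): +113.1 kJ
(d) as written: -285.8 kJ
(e) reversed: +709.1 kJ
Since enthalpy is a state function, ΔH = (-671.5) + (+90.3) + (+113.1) + (-285.8) + (+709.1) = -44.8 kJ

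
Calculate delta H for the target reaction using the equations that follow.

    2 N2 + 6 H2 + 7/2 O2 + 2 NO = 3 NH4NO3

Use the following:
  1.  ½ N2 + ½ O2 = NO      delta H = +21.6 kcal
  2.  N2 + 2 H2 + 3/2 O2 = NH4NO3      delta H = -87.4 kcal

delta H = -305.4 kcal

eq. 1 reversed and × 2: (-2)·(+21.6) = -43.2 kcal
eq. 2 × 3: (3)·(-87.4) = -262.2 kcal
delta H = (-43.2) + (-262.2) = -305.4 kcal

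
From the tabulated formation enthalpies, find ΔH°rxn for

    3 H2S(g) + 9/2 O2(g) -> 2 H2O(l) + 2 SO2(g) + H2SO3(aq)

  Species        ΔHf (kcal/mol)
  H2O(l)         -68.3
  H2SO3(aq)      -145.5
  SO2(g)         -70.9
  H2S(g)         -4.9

ΔH°rxn = -409.2 kcal/mol

Products: 2·(-68.3) + 2·(-70.9) + 1·(-145.5) = -423.9
Reactants: 3·(-4.9) + 9/2·(+0.0) = -14.7
ΔH°rxn = (-423.9) − (-14.7) = -409.2 kcal/mol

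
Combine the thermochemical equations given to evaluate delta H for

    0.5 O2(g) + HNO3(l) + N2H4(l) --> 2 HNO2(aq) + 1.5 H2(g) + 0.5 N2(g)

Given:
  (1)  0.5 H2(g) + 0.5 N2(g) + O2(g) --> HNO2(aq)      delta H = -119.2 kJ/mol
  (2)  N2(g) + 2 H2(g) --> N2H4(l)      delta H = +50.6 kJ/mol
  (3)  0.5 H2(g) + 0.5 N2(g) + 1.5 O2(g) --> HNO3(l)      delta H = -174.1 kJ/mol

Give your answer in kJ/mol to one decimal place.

delta H = -114.9 kJ/mol

(1) × 2: (2)·(-119.2) = -238.4 kJ/mol
(2) reversed: -50.6 kJ/mol
(3) reversed: +174.1 kJ/mol
Combining the equations, delta H = (2)·(-119.2) + (-1)·(+50.6) + (-1)·(-174.1) = -114.9 kJ/mol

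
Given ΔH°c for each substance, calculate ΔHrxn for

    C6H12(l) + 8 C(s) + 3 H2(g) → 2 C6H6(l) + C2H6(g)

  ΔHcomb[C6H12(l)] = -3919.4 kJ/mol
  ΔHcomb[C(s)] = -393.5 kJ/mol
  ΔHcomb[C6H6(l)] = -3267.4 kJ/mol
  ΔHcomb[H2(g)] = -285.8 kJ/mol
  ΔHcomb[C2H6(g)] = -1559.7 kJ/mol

ΔHrxn = 169.7 kJ/mol

Using ΔH = Σ nΔHc°(reactants) − Σ nΔHc°(products):
= [1·(-3919.4) + 8·(-393.5) + 3·(-285.8)] − [2·(-3267.4) + 1·(-1559.7)]
= 169.7 kJ/mol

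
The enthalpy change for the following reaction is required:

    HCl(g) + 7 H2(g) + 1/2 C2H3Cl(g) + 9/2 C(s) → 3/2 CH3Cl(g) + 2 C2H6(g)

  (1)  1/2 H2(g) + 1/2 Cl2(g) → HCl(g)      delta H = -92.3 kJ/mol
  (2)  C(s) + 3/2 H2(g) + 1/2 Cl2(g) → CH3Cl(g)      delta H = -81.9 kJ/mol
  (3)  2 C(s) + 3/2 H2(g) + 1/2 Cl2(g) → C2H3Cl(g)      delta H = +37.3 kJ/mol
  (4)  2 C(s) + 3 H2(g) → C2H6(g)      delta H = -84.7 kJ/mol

delta H = -218.6 kJ/mol

(1) reversed (HCl(g) must end up as a reactant): +92.3 kJ/mol
(2) × 3/2 (×3/2 to match 3/2 CH3Cl(g) in the target): (3/2)·(-81.9) = -122.85 kJ/mol
(3) reversed and × 1/2 (reverse to put C2H3Cl(g) on the reactant side; scale by 1/2 for the 1/2 C2H3Cl(g)): (-1/2)·(+37.3) = -18.65 kJ/mol
(4) × 2 (scale by 2 for the 2 C2H6(g)): (2)·(-84.7) = -169.4 kJ/mol
By Hess's law, delta H = (-1)·(-92.3) + (3/2)·(-81.9) + (-1/2)·(+37.3) + (2)·(-84.7) = -218.6 kJ/mol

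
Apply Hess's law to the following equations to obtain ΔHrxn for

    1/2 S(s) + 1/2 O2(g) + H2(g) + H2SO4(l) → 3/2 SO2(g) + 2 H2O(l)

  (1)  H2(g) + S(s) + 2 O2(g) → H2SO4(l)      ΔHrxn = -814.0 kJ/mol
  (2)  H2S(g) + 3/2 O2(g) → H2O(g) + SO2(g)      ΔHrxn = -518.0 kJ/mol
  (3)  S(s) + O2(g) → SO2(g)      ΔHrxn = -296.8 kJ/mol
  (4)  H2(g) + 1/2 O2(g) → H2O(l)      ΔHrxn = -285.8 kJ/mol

(1) reversed (reverse to put H2SO4(l) on the reactant side): +814.0 kJ/mol
(2): not needed (H2O(g) appears nowhere else).
(3) × 3/2: (3/2)·(-296.8) = -445.2 kJ/mol
(4) × 2 (×2 to match 2 H2O(l) in the target): (2)·(-285.8) = -571.6 kJ/mol
ΔHrxn = (+814.0) + (-445.2) + (-571.6) = -202.8 kJ/mol

ΔHrxn = -202.8 kJ/mol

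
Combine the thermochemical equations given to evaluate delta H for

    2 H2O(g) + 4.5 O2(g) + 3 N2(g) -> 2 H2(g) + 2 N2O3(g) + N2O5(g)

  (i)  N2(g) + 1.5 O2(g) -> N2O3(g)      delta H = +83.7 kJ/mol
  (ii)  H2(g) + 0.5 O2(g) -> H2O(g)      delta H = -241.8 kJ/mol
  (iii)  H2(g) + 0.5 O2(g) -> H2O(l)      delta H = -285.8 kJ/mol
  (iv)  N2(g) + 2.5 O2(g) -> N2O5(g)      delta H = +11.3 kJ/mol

(i) × 2 (×2 to match 2 N2O3(g) in the target): (2)·(+83.7) = +167.4 kJ/mol
(ii) reversed and × 2 (H2O(g) must end up as a reactant; scale by 2 for the 2 H2O(g)): (-2)·(-241.8) = +483.6 kJ/mol
(iii): not needed (H2O(l) appears nowhere else).
(iv) as written (N2O5(g) already on the product side): +11.3 kJ/mol
delta H = (+167.4) + (+483.6) + (+11.3) = 662.3 kJ/mol

delta H = 662.3 kJ/mol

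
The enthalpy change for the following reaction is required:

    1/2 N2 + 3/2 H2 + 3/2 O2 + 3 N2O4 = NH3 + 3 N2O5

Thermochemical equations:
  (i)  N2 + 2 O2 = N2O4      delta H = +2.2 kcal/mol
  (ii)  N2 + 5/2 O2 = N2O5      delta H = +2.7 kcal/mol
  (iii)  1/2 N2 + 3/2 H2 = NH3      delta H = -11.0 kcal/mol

(i) reversed and × 3 (N2O4 must end up as a reactant; scale by 3 for the 3 N2O4): (-3)·(+2.2) = -6.6 kcal/mol
(ii) × 3 (×3 to match 3 N2O5 in the target): (3)·(+2.7) = +8.1 kcal/mol
(iii) as written (NH3 already on the product side): -11.0 kcal/mol
Combining the equations, delta H = (-3)·(+2.2) + (3)·(+2.7) + (1)·(-11.0) = -9.5 kcal/mol

delta H = -9.5 kcal/mol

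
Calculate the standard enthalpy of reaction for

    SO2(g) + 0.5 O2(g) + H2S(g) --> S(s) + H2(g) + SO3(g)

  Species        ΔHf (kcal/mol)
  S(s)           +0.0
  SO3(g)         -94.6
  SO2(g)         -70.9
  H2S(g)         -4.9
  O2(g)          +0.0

ΔH_rxn = -18.8 kcal/mol

ΔH°rxn = Σ nΔHf°(products) − Σ nΔHf°(reactants).
Products: 1·(+0.0) + 1·(+0.0) + 1·(-94.6) = -94.6
Reactants: 1·(-70.9) + 1/2·(+0.0) + 1·(-4.9) = -75.8
ΔH_rxn = (-94.6) − (-75.8) = -18.8 kcal/mol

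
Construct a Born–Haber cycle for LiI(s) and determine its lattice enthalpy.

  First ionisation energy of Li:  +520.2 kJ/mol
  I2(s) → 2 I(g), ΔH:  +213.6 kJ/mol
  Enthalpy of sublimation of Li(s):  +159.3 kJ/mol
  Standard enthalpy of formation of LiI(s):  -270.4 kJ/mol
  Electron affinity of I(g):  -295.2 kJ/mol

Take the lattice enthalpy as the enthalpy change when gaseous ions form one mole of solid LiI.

ΔHf° = 1·ΔHsub + 1·(ΣIE) + 1/2·D(I2) + 1·EA + U
-270.4 = 1·(+159.3) + 1·(+520.2) + 1/2·(+213.6) + 1·(-295.2) + U
U = -270.4 − (+491.1) = -761.5 kJ/mol

U = -761.5 kJ/mol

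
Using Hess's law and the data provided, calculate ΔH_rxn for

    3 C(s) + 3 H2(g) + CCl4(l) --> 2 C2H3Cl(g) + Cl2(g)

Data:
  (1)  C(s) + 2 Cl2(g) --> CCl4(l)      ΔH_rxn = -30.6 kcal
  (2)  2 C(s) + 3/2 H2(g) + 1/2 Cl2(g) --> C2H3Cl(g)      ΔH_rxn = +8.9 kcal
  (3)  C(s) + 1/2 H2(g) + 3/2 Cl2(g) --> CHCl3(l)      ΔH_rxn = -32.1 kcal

ΔH_rxn = 48.4 kcal

(1) reversed (CCl4(l) must end up as a reactant): +30.6 kcal
(2) × 2 (scale by 2 for the 2 C2H3Cl(g)): (2)·(+8.9) = +17.8 kcal
(3): not needed (CHCl3(l) appears nowhere else).
Summing the manipulated equations, ΔH_rxn = (+30.6) + (+17.8) = 48.4 kcal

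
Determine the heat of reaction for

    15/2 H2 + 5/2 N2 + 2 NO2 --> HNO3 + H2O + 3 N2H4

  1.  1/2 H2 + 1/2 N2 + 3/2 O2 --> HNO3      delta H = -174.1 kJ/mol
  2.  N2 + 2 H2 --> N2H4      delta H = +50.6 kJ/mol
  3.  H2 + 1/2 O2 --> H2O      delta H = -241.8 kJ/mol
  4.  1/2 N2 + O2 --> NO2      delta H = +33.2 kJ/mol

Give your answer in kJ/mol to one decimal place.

eq. 1 as written: -174.1 kJ/mol
eq. 2 × 3: (3)·(+50.6) = +151.8 kJ/mol
eq. 3 as written: -241.8 kJ/mol
eq. 4 reversed and × 2: (-2)·(+33.2) = -66.4 kJ/mol
delta H = (1)·(-174.1) + (3)·(+50.6) + (1)·(-241.8) + (-2)·(+33.2) = -330.5 kJ/mol

delta H = -330.5 kJ/mol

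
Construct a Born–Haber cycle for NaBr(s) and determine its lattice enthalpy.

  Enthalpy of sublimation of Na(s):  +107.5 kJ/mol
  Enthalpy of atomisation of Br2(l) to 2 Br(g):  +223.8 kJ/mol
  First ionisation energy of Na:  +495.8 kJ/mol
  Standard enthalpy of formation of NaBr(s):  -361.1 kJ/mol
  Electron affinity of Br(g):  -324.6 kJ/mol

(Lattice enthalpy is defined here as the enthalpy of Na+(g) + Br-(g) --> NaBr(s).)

ΔHf° = 1·ΔHsub + 1·(ΣIE) + 1/2·D(Br2) + 1·EA + U
-361.1 = 1·(+107.5) + 1·(+495.8) + 1/2·(+223.8) + 1·(-324.6) + U
U = -361.1 − (+390.6) = -751.7 kJ/mol

U = -751.7 kJ/mol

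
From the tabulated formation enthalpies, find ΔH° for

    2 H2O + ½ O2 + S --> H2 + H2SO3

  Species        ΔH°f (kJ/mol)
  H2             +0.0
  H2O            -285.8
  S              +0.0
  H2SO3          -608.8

ΔH° = -37.2 kJ/mol

ΔH°rxn = Σ nΔHf°(products) − Σ nΔHf°(reactants).
Products: 1·(+0.0) + 1·(-608.8) = -608.8
Reactants: 2·(-285.8) + 1/2·(+0.0) + 1·(+0.0) = -571.6
ΔH° = (-608.8) − (-571.6) = -37.2 kJ/mol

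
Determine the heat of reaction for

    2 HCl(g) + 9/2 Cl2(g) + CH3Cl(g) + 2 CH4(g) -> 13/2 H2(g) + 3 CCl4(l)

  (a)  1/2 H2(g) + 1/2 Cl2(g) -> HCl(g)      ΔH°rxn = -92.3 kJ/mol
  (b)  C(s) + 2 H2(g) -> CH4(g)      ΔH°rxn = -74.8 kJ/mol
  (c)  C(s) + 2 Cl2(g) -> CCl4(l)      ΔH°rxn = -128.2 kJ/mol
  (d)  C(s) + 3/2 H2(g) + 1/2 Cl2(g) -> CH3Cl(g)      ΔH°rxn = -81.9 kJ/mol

(a) reversed and × 2: (-2)·(-92.3) = +184.6 kJ/mol
(b) reversed and × 2: (-2)·(-74.8) = +149.6 kJ/mol
(c) × 3: (3)·(-128.2) = -384.6 kJ/mol
(d) reversed: +81.9 kJ/mol
Combining the equations, ΔH°rxn = (+184.6) + (+149.6) + (-384.6) + (+81.9) = 31.5 kJ/mol

ΔH°rxn = 31.5 kJ/mol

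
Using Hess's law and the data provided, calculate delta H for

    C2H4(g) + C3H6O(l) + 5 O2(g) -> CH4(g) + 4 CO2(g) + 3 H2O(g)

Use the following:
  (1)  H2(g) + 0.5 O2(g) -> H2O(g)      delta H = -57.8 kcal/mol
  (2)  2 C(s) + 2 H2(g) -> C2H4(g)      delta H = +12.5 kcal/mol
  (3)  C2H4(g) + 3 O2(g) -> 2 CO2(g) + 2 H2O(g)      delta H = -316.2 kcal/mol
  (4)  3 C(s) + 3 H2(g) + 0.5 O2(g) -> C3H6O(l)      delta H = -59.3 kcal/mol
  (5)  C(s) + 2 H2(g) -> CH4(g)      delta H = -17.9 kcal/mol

delta H = -520.7 kcal/mol

(1) reversed: +57.8 kcal/mol
(2) as written: +12.5 kcal/mol
(3) × 2: (2)·(-316.2) = -632.4 kcal/mol
(4) reversed: +59.3 kcal/mol
(5) as written: -17.9 kcal/mol
Since enthalpy is a state function, delta H = (-1)·(-57.8) + (1)·(+12.5) + (2)·(-316.2) + (-1)·(-59.3) + (1)·(-17.9) = -520.7 kcal/mol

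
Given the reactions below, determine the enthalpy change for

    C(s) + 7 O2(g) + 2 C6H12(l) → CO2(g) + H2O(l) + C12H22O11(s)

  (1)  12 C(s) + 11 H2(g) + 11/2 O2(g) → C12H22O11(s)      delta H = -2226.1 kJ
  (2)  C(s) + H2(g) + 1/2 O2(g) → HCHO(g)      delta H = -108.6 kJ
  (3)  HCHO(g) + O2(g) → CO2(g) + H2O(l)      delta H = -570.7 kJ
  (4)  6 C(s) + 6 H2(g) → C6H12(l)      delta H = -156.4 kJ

(1) as written: -2226.1 kJ
(2) as written: -108.6 kJ
(3) as written: -570.7 kJ
(4) reversed and × 2: (-2)·(-156.4) = +312.8 kJ
By Hess's law, delta H = (-2226.1) + (-108.6) + (-570.7) + (+312.8) = -2592.6 kJ

delta H = -2592.6 kJ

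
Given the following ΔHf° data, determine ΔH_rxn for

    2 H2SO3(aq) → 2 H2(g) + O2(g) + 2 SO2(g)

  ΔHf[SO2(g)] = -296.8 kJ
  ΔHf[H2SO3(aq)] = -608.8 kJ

Products: 2·(+0.0) + 1·(+0.0) + 2·(-296.8) = -593.6
Reactants: 2·(-608.8) = -1217.6
ΔH_rxn = (-593.6) − (-1217.6) = 624.0 kJ

ΔH_rxn = 624.0 kJ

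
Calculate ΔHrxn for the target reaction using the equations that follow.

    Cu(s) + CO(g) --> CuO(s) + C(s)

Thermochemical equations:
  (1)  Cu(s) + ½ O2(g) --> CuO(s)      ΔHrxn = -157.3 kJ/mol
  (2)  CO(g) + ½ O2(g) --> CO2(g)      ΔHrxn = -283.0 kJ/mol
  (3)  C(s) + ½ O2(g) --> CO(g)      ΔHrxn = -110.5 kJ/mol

ΔHrxn = -46.8 kJ/mol

(1) as written: -157.3 kJ/mol
(2): not needed.
(3) reversed: +110.5 kJ/mol
By Hess's law, ΔHrxn = (1)·(-157.3) + (-1)·(-110.5) = -46.8 kJ/mol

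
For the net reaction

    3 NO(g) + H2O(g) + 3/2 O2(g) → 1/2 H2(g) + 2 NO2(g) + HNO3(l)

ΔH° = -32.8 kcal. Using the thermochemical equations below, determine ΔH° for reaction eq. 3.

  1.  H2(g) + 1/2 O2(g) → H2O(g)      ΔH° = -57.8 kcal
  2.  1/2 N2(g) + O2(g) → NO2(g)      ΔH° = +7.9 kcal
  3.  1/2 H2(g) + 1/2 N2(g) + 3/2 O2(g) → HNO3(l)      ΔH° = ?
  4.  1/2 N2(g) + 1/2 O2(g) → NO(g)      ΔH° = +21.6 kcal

eq. 1 reversed (H2O(g) must end up as a reactant): +57.8 kcal
eq. 2 × 2 (scale by 2 for the 2 NO2(g)): (2)·(+7.9) = +15.8 kcal
eq. 3 as written (HNO3(l) already on the product side): contributes x
eq. 4 reversed and × 3 (NO(g) must end up as a reactant; ×3 to match 3 NO(g) in the target): (-3)·(+21.6) = -64.8 kcal
-32.8 = (+57.8) + (+15.8) + (-64.8) + x
x = (-32.8 − (+8.8)) / (1) = -41.6 kcal

ΔH° = -41.6 kcal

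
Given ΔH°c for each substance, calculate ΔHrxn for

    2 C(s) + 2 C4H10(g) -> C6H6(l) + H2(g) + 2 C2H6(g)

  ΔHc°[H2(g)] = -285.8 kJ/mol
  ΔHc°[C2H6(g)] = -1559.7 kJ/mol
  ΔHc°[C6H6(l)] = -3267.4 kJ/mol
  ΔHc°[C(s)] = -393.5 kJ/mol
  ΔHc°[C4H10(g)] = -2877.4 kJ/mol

ΔHrxn = 130.8 kJ/mol

Using ΔH = Σ nΔHc°(reactants) − Σ nΔHc°(products):
= [2·(-393.5) + 2·(-2877.4)] − [1·(-3267.4) + 1·(-285.8) + 2·(-1559.7)]
= 130.8 kJ/mol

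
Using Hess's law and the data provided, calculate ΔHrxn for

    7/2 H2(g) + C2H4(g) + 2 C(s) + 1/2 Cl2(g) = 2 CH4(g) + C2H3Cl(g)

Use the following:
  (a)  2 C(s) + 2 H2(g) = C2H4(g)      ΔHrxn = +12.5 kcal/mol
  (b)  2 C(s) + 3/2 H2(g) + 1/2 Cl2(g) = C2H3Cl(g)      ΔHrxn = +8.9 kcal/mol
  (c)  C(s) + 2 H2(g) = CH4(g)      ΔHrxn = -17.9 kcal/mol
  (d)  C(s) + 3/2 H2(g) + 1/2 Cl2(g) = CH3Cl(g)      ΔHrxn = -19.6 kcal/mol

ΔHrxn = -39.4 kcal/mol

(a) reversed (C2H4(g) must end up as a reactant): -12.5 kcal/mol
(b) as written (C2H3Cl(g) already on the product side): +8.9 kcal/mol
(c) × 2 (scale by 2 for the 2 CH4(g)): (2)·(-17.9) = -35.8 kcal/mol
(d): not needed (CH3Cl(g) appears nowhere else).
By Hess's law, ΔHrxn = (-12.5) + (+8.9) + (-35.8) = -39.4 kcal/mol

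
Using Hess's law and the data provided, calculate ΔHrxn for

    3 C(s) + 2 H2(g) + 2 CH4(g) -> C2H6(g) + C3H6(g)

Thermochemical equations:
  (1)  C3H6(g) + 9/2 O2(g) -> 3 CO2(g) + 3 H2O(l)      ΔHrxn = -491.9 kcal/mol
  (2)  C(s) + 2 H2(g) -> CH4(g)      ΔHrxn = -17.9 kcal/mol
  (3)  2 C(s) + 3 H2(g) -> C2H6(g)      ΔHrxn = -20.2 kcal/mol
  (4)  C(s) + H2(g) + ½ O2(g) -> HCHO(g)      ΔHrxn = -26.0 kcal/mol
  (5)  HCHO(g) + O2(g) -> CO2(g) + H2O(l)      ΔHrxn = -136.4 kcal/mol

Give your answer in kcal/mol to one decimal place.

(1) reversed (C3H6(g) must end up as a product): +491.9 kcal/mol
(2) reversed and × 2 (CH4(g) must end up as a reactant; ×2 to match 2 CH4(g) in the target): (-2)·(-17.9) = +35.8 kcal/mol
(3) as written (C2H6(g) already on the product side): -20.2 kcal/mol
(4) × 3: (3)·(-26.0) = -78.0 kcal/mol
(5) × 3: (3)·(-136.4) = -409.2 kcal/mol
ΔHrxn = (-1)·(-491.9) + (-2)·(-17.9) + (1)·(-20.2) + (3)·(-26.0) + (3)·(-136.4) = 20.3 kcal/mol

ΔHrxn = 20.3 kcal/mol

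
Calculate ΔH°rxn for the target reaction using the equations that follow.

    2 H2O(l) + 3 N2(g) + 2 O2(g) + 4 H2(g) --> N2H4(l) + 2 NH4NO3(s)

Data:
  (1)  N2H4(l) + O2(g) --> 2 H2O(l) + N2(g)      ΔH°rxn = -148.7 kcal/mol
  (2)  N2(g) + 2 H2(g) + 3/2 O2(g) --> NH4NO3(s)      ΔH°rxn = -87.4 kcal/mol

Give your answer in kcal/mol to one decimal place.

(1) reversed (N2H4(l) must end up as a product): +148.7 kcal/mol
(2) × 2 (×2 to match 2 NH4NO3(s) in the target): (2)·(-87.4) = -174.8 kcal/mol
Summing the manipulated equations, ΔH°rxn = (-1)·(-148.7) + (2)·(-87.4) = -26.1 kcal/mol

ΔH°rxn = -26.1 kcal/mol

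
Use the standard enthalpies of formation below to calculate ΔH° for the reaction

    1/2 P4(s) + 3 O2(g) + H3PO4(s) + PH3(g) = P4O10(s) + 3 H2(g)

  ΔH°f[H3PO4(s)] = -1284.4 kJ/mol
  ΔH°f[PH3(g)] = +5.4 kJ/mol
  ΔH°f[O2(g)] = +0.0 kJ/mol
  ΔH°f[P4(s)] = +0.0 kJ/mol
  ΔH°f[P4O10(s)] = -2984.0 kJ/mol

Products: 1·(-2984.0) + 3·(+0.0) = -2984.0
Reactants: 1/2·(+0.0) + 3·(+0.0) + 1·(-1284.4) + 1·(+5.4) = -1279.0
ΔH° = (-2984.0) − (-1279.0) = -1705.0 kJ/mol

ΔH° = -1705.0 kJ/mol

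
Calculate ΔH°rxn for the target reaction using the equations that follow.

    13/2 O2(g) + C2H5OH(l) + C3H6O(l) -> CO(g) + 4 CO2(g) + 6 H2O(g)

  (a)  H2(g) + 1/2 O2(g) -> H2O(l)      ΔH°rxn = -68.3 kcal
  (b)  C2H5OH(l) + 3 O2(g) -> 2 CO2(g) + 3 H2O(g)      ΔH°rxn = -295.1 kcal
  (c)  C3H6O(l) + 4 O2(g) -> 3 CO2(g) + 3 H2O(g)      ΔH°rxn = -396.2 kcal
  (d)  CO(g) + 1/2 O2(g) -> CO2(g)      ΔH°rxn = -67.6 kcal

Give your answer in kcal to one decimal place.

ΔH°rxn = -623.7 kcal

(a): not needed.
(b) as written: -295.1 kcal
(c) as written: -396.2 kcal
(d) reversed: +67.6 kcal
Since enthalpy is a state function, ΔH°rxn = (1)·(-295.1) + (1)·(-396.2) + (-1)·(-67.6) = -623.7 kcal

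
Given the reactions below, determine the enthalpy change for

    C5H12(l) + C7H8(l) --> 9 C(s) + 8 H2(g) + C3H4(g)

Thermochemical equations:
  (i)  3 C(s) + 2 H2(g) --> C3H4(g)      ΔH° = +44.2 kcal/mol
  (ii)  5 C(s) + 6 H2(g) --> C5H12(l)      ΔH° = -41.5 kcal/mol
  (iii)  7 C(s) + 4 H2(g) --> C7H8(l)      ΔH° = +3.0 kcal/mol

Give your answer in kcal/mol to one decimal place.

(i) as written (C3H4(g) already on the product side): +44.2 kcal/mol
(ii) reversed (reverse to put C5H12(l) on the reactant side): +41.5 kcal/mol
(iii) reversed (reverse to put C7H8(l) on the reactant side): -3.0 kcal/mol
ΔH° = (+44.2) + (+41.5) + (-3.0) = 82.7 kcal/mol

ΔH° = 82.7 kcal/mol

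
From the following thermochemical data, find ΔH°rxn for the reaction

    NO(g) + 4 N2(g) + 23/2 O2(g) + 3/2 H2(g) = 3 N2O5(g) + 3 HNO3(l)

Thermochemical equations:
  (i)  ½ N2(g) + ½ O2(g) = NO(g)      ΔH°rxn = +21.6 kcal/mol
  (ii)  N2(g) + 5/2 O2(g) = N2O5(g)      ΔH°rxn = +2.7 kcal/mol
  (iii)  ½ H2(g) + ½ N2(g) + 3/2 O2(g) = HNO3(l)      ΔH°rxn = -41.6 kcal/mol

ΔH°rxn = -138.3 kcal/mol

(i) reversed (reverse to put NO(g) on the reactant side): -21.6 kcal/mol
(ii) × 3 (scale by 3 for the 3 N2O5(g)): (3)·(+2.7) = +8.1 kcal/mol
(iii) × 3 (×3 to match 3 HNO3(l) in the target): (3)·(-41.6) = -124.8 kcal/mol
By Hess's law, ΔH°rxn = (-21.6) + (+8.1) + (-124.8) = -138.3 kcal/mol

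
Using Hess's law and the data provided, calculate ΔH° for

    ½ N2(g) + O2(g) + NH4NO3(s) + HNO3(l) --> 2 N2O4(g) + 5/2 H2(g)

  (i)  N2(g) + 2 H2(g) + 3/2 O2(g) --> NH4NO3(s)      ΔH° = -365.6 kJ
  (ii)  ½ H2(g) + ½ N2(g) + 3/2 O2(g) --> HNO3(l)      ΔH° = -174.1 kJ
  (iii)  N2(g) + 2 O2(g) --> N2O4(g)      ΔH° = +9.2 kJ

ΔH° = 558.1 kJ

(i) reversed (reverse to put NH4NO3(s) on the reactant side): +365.6 kJ
(ii) reversed (HNO3(l) must end up as a reactant): +174.1 kJ
(iii) × 2 (scale by 2 for the 2 N2O4(g)): (2)·(+9.2) = +18.4 kJ
ΔH° = (-1)·(-365.6) + (-1)·(-174.1) + (2)·(+9.2) = 558.1 kJ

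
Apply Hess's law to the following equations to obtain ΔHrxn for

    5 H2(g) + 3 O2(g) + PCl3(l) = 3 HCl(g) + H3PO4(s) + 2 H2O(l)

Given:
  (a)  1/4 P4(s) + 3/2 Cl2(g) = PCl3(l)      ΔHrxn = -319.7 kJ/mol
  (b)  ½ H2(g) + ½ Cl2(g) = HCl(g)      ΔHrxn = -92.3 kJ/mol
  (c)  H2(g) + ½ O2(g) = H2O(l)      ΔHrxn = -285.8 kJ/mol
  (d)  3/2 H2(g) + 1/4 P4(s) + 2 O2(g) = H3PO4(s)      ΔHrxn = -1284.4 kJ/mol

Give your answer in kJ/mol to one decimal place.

(a) reversed: +319.7 kJ/mol
(b) × 3: (3)·(-92.3) = -276.9 kJ/mol
(c) × 2: (2)·(-285.8) = -571.6 kJ/mol
(d) as written: -1284.4 kJ/mol
ΔHrxn = (+319.7) + (-276.9) + (-571.6) + (-1284.4) = -1813.2 kJ/mol

ΔHrxn = -1813.2 kJ/mol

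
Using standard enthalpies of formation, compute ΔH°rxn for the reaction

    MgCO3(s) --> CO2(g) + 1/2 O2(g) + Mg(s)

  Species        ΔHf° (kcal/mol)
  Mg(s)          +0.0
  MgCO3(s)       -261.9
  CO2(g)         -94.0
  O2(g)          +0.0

ΔH°rxn = 167.9 kcal/mol

ΔH°rxn = Σ nΔHf°(products) − Σ nΔHf°(reactants).
Products: 1·(-94.0) + 1/2·(+0.0) + 1·(+0.0) = -94.0
Reactants: 1·(-261.9) = -261.9
ΔH°rxn = (-94.0) − (-261.9) = 167.9 kcal/mol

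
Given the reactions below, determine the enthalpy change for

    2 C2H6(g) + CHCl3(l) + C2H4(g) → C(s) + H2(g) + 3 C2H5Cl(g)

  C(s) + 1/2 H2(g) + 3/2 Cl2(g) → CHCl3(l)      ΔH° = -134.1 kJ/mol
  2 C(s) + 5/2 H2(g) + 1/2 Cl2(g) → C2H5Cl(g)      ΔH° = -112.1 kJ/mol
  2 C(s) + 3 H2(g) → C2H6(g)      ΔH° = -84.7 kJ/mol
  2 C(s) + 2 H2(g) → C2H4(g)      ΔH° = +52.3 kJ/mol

equation 1 reversed: +134.1 kJ/mol
equation 2 × 3: (3)·(-112.1) = -336.3 kJ/mol
equation 3 reversed and × 2: (-2)·(-84.7) = +169.4 kJ/mol
equation 4 reversed: -52.3 kJ/mol
ΔH° = (-1)·(-134.1) + (3)·(-112.1) + (-2)·(-84.7) + (-1)·(+52.3) = -85.1 kJ/mol

ΔH° = -85.1 kJ/mol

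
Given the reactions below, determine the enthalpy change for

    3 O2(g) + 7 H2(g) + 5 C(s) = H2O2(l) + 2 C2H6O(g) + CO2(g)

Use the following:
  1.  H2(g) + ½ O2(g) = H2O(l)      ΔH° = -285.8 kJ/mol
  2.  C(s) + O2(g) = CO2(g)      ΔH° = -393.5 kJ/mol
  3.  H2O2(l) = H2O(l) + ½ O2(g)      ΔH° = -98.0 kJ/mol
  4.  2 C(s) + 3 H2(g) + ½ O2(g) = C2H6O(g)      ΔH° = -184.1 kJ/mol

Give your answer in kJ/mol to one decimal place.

eq. 1 as written: -285.8 kJ/mol
eq. 2 as written (CO2(g) already on the product side): -393.5 kJ/mol
eq. 3 reversed (reverse to put H2O2(l) on the product side): +98.0 kJ/mol
eq. 4 × 2 (×2 to match 2 C2H6O(g) in the target): (2)·(-184.1) = -368.2 kJ/mol
ΔH° = (-285.8) + (-393.5) + (+98.0) + (-368.2) = -949.5 kJ/mol

ΔH° = -949.5 kJ/mol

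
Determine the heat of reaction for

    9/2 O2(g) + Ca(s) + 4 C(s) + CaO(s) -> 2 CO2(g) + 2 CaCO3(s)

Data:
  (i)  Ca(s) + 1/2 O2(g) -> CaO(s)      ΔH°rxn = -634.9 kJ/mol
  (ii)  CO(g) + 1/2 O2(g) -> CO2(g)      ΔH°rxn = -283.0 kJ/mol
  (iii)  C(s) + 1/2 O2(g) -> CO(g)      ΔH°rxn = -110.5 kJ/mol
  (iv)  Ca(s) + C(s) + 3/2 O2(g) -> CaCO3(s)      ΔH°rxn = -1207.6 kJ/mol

(i) reversed: +634.9 kJ/mol
(ii) × 2: (2)·(-283.0) = -566.0 kJ/mol
(iii) × 2: (2)·(-110.5) = -221.0 kJ/mol
(iv) × 2: (2)·(-1207.6) = -2415.2 kJ/mol
Combining the equations, ΔH°rxn = (+634.9) + (-566.0) + (-221.0) + (-2415.2) = -2567.3 kJ/mol

ΔH°rxn = -2567.3 kJ/mol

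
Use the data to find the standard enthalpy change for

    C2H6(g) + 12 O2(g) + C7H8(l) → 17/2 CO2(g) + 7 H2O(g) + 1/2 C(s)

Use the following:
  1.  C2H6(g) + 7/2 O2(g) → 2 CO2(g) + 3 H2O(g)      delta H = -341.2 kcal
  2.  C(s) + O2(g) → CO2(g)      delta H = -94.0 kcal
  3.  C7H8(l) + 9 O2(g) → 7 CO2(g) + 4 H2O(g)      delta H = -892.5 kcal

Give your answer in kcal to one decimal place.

eq. 1 as written: -341.2 kcal
eq. 2 reversed and × 1/2: (-1/2)·(-94.0) = +47.0 kcal
eq. 3 as written: -892.5 kcal
delta H = (-341.2) + (+47.0) + (-892.5) = -1186.7 kcal

delta H = -1186.7 kcal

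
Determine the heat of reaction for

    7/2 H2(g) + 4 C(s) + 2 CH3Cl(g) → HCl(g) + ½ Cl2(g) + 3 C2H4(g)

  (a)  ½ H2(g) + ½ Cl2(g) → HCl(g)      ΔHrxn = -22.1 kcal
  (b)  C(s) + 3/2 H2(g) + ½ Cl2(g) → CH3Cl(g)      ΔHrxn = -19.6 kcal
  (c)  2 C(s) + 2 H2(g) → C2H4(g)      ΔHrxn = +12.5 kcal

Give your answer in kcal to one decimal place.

(a) as written: -22.1 kcal
(b) reversed and × 2: (-2)·(-19.6) = +39.2 kcal
(c) × 3: (3)·(+12.5) = +37.5 kcal
Combining the equations, ΔHrxn = (1)·(-22.1) + (-2)·(-19.6) + (3)·(+12.5) = 54.6 kcal

ΔHrxn = 54.6 kcal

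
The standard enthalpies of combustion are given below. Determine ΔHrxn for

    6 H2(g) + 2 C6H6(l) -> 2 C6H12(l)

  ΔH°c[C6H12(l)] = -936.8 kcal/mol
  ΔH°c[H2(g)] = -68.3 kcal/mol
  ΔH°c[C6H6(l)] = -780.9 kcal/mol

ΔHrxn = -98.0 kcal/mol

With combustion enthalpies, reactants minus products:
= [6·(-68.3) + 2·(-780.9)] − [2·(-936.8)]
= -98.0 kcal/mol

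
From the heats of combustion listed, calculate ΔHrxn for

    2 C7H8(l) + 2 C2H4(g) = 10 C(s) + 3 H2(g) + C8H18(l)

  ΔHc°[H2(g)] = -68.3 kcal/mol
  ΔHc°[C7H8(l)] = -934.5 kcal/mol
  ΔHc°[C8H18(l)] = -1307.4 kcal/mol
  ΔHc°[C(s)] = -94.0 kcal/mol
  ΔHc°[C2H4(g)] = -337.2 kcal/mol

ΔHrxn = -91.1 kcal/mol

With combustion enthalpies, reactants minus products:
= [2·(-934.5) + 2·(-337.2)] − [10·(-94.0) + 3·(-68.3) + 1·(-1307.4)]
= -91.1 kcal/mol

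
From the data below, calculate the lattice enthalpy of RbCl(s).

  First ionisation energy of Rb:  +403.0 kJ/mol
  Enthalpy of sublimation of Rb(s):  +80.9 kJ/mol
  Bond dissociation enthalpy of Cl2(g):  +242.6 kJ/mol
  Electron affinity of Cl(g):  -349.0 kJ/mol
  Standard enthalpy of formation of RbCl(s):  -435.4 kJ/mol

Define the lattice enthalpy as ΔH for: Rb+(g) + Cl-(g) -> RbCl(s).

ΔHf° = 1·ΔHsub + 1·(ΣIE) + 1/2·D(Cl2) + 1·EA + U
-435.4 = 1·(+80.9) + 1·(+403.0) + 1/2·(+242.6) + 1·(-349.0) + U
U = -435.4 − (+256.2) = -691.6 kJ/mol

U = -691.6 kJ/mol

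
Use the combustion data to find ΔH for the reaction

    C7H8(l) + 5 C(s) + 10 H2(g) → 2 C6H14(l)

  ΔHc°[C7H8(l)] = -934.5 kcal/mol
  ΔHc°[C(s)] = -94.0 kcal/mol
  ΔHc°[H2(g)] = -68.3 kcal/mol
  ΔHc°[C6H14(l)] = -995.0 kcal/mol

ΔH = -97.5 kcal/mol

With combustion enthalpies, reactants minus products:
= [1·(-934.5) + 5·(-94.0) + 10·(-68.3)] − [2·(-995.0)]
= -97.5 kcal/mol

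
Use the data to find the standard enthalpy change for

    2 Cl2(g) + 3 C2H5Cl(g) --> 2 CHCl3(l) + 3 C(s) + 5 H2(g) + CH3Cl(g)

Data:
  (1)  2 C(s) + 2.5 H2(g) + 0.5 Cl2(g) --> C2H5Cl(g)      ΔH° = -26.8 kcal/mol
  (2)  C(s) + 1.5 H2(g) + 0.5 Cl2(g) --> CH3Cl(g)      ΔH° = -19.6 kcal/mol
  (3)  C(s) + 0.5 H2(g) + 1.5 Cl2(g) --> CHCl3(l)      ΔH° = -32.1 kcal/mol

(1) reversed and × 3: (-3)·(-26.8) = +80.4 kcal/mol
(2) as written: -19.6 kcal/mol
(3) × 2: (2)·(-32.1) = -64.2 kcal/mol
ΔH° = (-3)·(-26.8) + (1)·(-19.6) + (2)·(-32.1) = -3.4 kcal/mol

ΔH° = -3.4 kcal/mol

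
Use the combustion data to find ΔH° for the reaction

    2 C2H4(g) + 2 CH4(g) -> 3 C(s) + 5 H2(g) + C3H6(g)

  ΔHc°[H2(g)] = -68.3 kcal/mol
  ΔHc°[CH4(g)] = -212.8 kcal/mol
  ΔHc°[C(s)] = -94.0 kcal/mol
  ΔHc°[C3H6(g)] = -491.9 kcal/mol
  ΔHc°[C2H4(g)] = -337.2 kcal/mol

Using ΔH = Σ nΔHc°(reactants) − Σ nΔHc°(products):
= [2·(-337.2) + 2·(-212.8)] − [3·(-94.0) + 5·(-68.3) + 1·(-491.9)]
= 15.4 kcal/mol

ΔH° = 15.4 kcal/mol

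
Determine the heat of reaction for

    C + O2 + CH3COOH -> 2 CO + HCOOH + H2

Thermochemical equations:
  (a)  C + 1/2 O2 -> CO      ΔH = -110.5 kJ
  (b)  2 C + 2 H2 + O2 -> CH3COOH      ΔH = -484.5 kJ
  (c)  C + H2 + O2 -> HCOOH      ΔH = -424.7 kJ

ΔH = -161.2 kJ

(a) × 2: (2)·(-110.5) = -221.0 kJ
(b) reversed: +484.5 kJ
(c) as written: -424.7 kJ
ΔH = (2)·(-110.5) + (-1)·(-484.5) + (1)·(-424.7) = -161.2 kJ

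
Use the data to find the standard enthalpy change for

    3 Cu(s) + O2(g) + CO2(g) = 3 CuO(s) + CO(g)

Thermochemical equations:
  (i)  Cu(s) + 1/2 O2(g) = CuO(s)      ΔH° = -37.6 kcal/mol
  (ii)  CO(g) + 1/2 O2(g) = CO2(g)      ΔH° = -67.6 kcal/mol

(i) × 3 (scale by 3 for the 3 CuO(s)): (3)·(-37.6) = -112.8 kcal/mol
(ii) reversed (CO(g) must end up as a product): +67.6 kcal/mol
ΔH° = (-112.8) + (+67.6) = -45.2 kcal/mol

ΔH° = -45.2 kcal/mol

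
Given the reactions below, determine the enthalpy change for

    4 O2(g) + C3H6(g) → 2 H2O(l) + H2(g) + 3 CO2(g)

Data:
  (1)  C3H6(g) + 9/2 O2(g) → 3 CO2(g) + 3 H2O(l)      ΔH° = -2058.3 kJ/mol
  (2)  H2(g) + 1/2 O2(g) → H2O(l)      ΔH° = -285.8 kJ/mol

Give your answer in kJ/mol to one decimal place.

ΔH° = -1772.5 kJ/mol

(1) as written (C3H6(g) already on the reactant side): -2058.3 kJ/mol
(2) reversed (reverse to put H2(g) on the product side): +285.8 kJ/mol
Combining the equations, ΔH° = (1)·(-2058.3) + (-1)·(-285.8) = -1772.5 kJ/mol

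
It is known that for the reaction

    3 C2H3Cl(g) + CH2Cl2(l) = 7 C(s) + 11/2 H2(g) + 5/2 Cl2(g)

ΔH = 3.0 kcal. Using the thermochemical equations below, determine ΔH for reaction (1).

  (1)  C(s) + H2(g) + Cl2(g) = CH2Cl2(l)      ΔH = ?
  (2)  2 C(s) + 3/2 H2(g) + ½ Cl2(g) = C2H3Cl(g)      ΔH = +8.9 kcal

ΔH = -29.7 kcal

(1) reversed (reverse to put CH2Cl2(l) on the reactant side): contributes −x
(2) reversed and × 3 (reverse to put C2H3Cl(g) on the reactant side; ×3 to match 3 C2H3Cl(g) in the target): (-3)·(+8.9) = -26.7 kcal
+3.0 = (-26.7) − x
x = (+3.0 − (-26.7)) / (-1) = -29.7 kcal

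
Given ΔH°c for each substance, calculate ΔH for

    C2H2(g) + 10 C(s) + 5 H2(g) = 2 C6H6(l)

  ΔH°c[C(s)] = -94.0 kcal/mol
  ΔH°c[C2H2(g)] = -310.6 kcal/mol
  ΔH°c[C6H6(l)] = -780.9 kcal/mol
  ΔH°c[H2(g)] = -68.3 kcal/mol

With combustion enthalpies, reactants minus products:
= [1·(-310.6) + 10·(-94.0) + 5·(-68.3)] − [2·(-780.9)]
= -30.3 kcal/mol

ΔH = -30.3 kcal/mol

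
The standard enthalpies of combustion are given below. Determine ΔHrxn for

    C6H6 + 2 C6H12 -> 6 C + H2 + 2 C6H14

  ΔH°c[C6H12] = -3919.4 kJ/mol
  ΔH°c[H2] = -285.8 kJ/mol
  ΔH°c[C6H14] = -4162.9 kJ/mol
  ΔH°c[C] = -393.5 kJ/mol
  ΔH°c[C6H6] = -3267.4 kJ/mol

ΔHrxn = -133.6 kJ/mol

Using ΔH = Σ nΔHc°(reactants) − Σ nΔHc°(products):
= [1·(-3267.4) + 2·(-3919.4)] − [6·(-393.5) + 1·(-285.8) + 2·(-4162.9)]
= -133.6 kJ/mol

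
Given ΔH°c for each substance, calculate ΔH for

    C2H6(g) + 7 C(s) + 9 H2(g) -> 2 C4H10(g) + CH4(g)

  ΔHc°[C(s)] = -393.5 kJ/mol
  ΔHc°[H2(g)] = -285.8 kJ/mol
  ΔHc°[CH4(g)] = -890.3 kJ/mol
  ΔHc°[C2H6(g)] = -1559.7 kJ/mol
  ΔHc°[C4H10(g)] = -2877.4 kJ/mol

With combustion enthalpies, reactants minus products:
= [1·(-1559.7) + 7·(-393.5) + 9·(-285.8)] − [2·(-2877.4) + 1·(-890.3)]
= -241.3 kJ/mol

ΔH = -241.3 kJ/mol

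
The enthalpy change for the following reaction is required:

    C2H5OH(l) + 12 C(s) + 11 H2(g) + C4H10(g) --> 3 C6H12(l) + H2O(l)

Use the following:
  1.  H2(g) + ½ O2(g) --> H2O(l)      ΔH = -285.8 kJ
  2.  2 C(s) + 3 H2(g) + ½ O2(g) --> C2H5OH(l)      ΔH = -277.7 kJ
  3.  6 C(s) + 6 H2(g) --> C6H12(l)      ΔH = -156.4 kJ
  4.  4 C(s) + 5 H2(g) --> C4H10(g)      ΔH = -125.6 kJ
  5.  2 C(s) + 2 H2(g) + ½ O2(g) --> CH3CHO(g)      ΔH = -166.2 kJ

eq. 1 as written (H2O(l) already on the product side): -285.8 kJ
eq. 2 reversed (reverse to put C2H5OH(l) on the reactant side): +277.7 kJ
eq. 3 × 3 (×3 to match 3 C6H12(l) in the target): (3)·(-156.4) = -469.2 kJ
eq. 4 reversed (reverse to put C4H10(g) on the reactant side): +125.6 kJ
eq. 5: not needed (CH3CHO(g) appears nowhere else).
Since enthalpy is a state function, ΔH = (1)·(-285.8) + (-1)·(-277.7) + (3)·(-156.4) + (-1)·(-125.6) = -351.7 kJ

ΔH = -351.7 kJ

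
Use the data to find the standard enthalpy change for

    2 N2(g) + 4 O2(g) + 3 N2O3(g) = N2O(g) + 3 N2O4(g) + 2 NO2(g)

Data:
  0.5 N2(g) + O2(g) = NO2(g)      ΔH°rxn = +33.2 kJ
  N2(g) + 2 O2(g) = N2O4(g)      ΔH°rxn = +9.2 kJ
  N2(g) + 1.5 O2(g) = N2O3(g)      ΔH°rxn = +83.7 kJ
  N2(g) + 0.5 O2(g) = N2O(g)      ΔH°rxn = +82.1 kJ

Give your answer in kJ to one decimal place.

ΔH°rxn = -75.0 kJ

equation 1 × 2 (scale by 2 for the 2 NO2(g)): (2)·(+33.2) = +66.4 kJ
equation 2 × 3 (×3 to match 3 N2O4(g) in the target): (3)·(+9.2) = +27.6 kJ
equation 3 reversed and × 3 (N2O3(g) must end up as a reactant; scale by 3 for the 3 N2O3(g)): (-3)·(+83.7) = -251.1 kJ
equation 4 as written (N2O(g) already on the product side): +82.1 kJ
ΔH°rxn = (2)·(+33.2) + (3)·(+9.2) + (-3)·(+83.7) + (1)·(+82.1) = -75.0 kJ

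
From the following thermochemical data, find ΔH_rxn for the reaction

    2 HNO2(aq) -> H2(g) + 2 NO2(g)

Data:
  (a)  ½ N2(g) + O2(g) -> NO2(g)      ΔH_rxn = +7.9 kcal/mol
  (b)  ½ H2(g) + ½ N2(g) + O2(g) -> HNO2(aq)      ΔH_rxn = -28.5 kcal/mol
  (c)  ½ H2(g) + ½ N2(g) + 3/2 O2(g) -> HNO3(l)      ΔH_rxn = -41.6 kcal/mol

(a) × 2 (scale by 2 for the 2 NO2(g)): (2)·(+7.9) = +15.8 kcal/mol
(b) reversed and × 2 (reverse to put HNO2(aq) on the reactant side; scale by 2 for the 2 HNO2(aq)): (-2)·(-28.5) = +57.0 kcal/mol
(c): not needed (HNO3(l) appears nowhere else).
Since enthalpy is a state function, ΔH_rxn = (2)·(+7.9) + (-2)·(-28.5) = 72.8 kcal/mol

ΔH_rxn = 72.8 kcal/mol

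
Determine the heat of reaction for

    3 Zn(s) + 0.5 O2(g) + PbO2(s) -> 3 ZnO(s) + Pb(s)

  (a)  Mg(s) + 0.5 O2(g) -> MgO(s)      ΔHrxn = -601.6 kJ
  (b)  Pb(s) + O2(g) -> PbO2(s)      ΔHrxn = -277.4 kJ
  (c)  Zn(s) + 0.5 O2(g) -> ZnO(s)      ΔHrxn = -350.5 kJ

(a): not needed.
(b) reversed: +277.4 kJ
(c) × 3: (3)·(-350.5) = -1051.5 kJ
Summing the manipulated equations, ΔHrxn = (-1)·(-277.4) + (3)·(-350.5) = -774.1 kJ

ΔHrxn = -774.1 kJ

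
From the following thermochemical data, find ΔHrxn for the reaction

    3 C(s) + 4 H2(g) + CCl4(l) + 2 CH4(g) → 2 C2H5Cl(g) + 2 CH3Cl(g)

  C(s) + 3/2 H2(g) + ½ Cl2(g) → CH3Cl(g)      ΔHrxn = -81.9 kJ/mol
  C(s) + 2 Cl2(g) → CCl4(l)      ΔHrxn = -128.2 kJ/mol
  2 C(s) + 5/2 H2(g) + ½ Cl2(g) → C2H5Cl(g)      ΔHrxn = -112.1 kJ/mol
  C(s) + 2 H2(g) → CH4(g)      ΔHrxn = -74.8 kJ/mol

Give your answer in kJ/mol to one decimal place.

equation 1 × 2 (scale by 2 for the 2 CH3Cl(g)): (2)·(-81.9) = -163.8 kJ/mol
equation 2 reversed (CCl4(l) must end up as a reactant): +128.2 kJ/mol
equation 3 × 2 (scale by 2 for the 2 C2H5Cl(g)): (2)·(-112.1) = -224.2 kJ/mol
equation 4 reversed and × 2 (CH4(g) must end up as a reactant; scale by 2 for the 2 CH4(g)): (-2)·(-74.8) = +149.6 kJ/mol
ΔHrxn = (2)·(-81.9) + (-1)·(-128.2) + (2)·(-112.1) + (-2)·(-74.8) = -110.2 kJ/mol

ΔHrxn = -110.2 kJ/mol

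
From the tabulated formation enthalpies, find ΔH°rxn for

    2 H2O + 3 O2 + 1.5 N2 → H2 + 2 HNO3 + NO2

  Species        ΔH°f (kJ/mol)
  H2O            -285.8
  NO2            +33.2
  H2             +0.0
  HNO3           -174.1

ΔH°rxn = 256.6 kJ/mol

ΔH°rxn = Σ nΔHf°(products) − Σ nΔHf°(reactants).
Products: 1·(+0.0) + 2·(-174.1) + 1·(+33.2) = -315.0
Reactants: 2·(-285.8) + 3·(+0.0) + 3/2·(+0.0) = -571.6
ΔH°rxn = (-315.0) − (-571.6) = 256.6 kJ/mol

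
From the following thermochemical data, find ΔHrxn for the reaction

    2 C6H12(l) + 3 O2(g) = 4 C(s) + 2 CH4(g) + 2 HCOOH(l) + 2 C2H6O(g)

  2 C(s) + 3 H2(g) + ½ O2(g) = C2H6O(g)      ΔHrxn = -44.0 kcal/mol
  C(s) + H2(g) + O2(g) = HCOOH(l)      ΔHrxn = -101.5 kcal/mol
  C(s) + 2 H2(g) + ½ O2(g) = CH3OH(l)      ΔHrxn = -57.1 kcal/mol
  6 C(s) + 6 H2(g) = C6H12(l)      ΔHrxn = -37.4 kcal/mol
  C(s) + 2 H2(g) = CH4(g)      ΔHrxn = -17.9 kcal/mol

equation 1 × 2: (2)·(-44.0) = -88.0 kcal/mol
equation 2 × 2: (2)·(-101.5) = -203.0 kcal/mol
equation 3: not needed.
equation 4 reversed and × 2: (-2)·(-37.4) = +74.8 kcal/mol
equation 5 × 2: (2)·(-17.9) = -35.8 kcal/mol
By Hess's law, ΔHrxn = (2)·(-44.0) + (2)·(-101.5) + (-2)·(-37.4) + (2)·(-17.9) = -252.0 kcal/mol

ΔHrxn = -252.0 kcal/mol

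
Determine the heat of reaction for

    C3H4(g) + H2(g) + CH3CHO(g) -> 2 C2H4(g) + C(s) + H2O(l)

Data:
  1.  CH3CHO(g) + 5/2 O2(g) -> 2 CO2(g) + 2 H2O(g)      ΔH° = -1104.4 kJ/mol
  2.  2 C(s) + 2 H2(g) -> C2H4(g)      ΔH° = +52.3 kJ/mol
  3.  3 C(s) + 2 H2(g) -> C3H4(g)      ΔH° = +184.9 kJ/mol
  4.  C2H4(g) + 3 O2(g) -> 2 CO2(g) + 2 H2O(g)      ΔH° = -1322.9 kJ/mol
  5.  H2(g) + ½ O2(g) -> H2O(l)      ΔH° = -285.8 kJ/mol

ΔH° = -199.9 kJ/mol

eq. 1 as written (CH3CHO(g) already on the reactant side): -1104.4 kJ/mol
eq. 2 as written: +52.3 kJ/mol
eq. 3 reversed (C3H4(g) must end up as a reactant): -184.9 kJ/mol
eq. 4 reversed: +1322.9 kJ/mol
eq. 5 as written (H2O(l) already on the product side): -285.8 kJ/mol
ΔH° = (1)·(-1104.4) + (1)·(+52.3) + (-1)·(+184.9) + (-1)·(-1322.9) + (1)·(-285.8) = -199.9 kJ/mol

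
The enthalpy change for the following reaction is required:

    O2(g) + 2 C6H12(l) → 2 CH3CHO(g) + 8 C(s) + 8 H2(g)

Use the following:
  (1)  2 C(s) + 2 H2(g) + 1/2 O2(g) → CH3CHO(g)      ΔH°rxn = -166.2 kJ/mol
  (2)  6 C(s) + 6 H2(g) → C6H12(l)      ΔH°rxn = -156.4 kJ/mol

ΔH°rxn = -19.6 kJ/mol

(1) × 2: (2)·(-166.2) = -332.4 kJ/mol
(2) reversed and × 2: (-2)·(-156.4) = +312.8 kJ/mol
ΔH°rxn = (-332.4) + (+312.8) = -19.6 kJ/mol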